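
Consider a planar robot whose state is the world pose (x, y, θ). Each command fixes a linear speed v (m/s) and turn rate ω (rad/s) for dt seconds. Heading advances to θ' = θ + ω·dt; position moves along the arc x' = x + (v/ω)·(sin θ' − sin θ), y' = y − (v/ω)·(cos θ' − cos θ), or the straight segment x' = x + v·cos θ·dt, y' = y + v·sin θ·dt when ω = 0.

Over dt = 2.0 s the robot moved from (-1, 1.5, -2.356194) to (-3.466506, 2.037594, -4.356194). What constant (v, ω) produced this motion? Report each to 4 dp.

v = 1.5000, ω = -1.0000

Δθ = -4.356194 − -2.356194 = -2.000000
ω = Δθ/dt = -2.000000/2.0 = -1.0000
R = Δx/(sin θ' − sin θ) = -1.5000
v = R·ω = -1.5000·-1.0000 = 1.5000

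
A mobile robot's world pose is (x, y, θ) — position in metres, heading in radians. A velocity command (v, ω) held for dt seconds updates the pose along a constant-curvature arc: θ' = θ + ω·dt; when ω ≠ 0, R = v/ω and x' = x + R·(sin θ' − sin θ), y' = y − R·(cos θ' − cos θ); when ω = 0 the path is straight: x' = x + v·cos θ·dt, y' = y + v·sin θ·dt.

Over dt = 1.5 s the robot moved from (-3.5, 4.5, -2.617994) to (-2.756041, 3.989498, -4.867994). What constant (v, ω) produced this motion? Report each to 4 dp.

v = -0.7500, ω = -1.5000

Δθ = -4.867994 − -2.617994 = -2.250000
ω = Δθ/dt = -2.250000/1.5 = -1.5000
R = Δx/(sin θ' − sin θ) = 0.5000
v = R·ω = 0.5000·-1.5000 = -0.7500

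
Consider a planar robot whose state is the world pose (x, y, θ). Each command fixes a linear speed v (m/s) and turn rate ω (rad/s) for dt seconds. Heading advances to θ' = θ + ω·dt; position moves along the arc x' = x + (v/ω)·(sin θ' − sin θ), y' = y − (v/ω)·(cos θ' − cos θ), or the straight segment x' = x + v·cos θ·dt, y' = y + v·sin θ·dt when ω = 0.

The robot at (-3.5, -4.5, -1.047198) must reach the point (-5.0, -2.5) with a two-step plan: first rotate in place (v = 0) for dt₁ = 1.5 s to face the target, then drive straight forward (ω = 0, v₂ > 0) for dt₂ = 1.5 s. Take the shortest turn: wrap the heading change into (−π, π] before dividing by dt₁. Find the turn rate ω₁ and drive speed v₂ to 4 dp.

ω₁ = -2.0145, v₂ = 1.6667

heading to target = atan2(-2.5−-4.5, -5−-3.5) = 2.2143
Δθ = wrap(2.2143 − -1.0472) = -3.0217; ω₁ = Δθ/dt₁ = -2.0145
distance = √((-5−-3.5)² + (-2.5−-4.5)²) = 2.5000; v₂ = distance/dt₂ = 1.6667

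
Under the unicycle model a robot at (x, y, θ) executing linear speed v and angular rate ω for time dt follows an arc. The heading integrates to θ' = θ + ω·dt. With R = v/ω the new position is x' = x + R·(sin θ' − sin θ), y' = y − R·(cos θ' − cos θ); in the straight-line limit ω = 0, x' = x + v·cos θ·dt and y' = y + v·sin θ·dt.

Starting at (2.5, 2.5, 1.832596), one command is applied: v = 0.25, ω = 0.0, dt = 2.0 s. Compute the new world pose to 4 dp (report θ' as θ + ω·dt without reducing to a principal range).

θ' = 1.8326 + 0.0·2.0 = 1.8326
ω = 0 → straight: x' = 2.5 + 0.25·cos(1.8326)·2.0 = 2.3706
y' = 2.5 + 0.25·sin(1.8326)·2.0 = 2.9830

(2.3706, 2.9830, 1.8326)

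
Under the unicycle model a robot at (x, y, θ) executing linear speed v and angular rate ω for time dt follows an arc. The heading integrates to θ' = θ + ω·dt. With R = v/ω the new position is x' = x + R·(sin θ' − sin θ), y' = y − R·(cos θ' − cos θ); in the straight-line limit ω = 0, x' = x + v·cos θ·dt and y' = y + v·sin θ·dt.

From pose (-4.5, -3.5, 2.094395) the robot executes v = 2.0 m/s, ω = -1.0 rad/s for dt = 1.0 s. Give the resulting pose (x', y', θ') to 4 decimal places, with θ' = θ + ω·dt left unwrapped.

θ' = 2.0944 + -1.0·1.0 = 1.0944
R = v/ω = 2.0/-1.0 = -2.0000
x' = -4.5 + -2.0000·(sin 1.0944 − sin 2.0944) = -4.5453
y' = -3.5 − -2.0000·(cos 1.0944 − cos 2.0944) = -1.5828

(-4.5453, -1.5828, 1.0944)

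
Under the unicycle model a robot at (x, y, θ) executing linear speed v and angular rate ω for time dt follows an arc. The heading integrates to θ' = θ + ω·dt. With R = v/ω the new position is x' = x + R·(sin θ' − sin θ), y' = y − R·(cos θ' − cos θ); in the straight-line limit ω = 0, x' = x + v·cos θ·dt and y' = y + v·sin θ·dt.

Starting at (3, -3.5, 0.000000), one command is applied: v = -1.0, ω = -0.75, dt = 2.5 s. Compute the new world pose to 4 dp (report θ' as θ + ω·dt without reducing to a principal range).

(1.7279, -1.7673, -1.8750)

θ' = 0.0000 + -0.75·2.5 = -1.8750
R = v/ω = -1.0/-0.75 = 1.3333
x' = 3 + 1.3333·(sin -1.8750 − sin 0.0000) = 1.7279
y' = -3.5 − 1.3333·(cos -1.8750 − cos 0.0000) = -1.7673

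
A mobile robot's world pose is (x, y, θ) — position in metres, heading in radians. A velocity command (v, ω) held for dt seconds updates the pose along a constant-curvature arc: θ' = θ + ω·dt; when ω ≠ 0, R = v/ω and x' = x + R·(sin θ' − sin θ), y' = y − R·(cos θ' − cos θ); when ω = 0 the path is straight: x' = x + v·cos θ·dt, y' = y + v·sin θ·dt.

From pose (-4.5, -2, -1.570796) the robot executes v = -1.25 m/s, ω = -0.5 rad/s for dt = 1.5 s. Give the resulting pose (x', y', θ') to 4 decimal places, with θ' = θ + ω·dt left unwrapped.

(-3.8292, -0.2959, -2.3208)

θ' = -1.5708 + -0.5·1.5 = -2.3208
R = v/ω = -1.25/-0.5 = 2.5000
x' = -4.5 + 2.5000·(sin -2.3208 − sin -1.5708) = -3.8292
y' = -2 − 2.5000·(cos -2.3208 − cos -1.5708) = -0.2959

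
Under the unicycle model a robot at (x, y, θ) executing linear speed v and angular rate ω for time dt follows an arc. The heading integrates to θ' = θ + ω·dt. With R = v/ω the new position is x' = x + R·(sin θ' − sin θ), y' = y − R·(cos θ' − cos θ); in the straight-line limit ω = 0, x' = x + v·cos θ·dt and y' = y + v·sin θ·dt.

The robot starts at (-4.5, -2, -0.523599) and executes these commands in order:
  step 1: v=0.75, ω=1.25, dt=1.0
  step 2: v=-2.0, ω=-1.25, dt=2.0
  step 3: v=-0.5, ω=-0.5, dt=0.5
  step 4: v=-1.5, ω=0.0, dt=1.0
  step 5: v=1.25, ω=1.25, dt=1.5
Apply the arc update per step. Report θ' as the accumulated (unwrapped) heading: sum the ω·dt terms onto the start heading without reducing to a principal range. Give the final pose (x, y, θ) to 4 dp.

(-4.9437, -0.2521, -0.1486)

step 1: θ'=0.7264 (R=0.6000) → pose (-3.8015, -1.9289, 0.7264)
step 2: θ'=-1.7736 (R=1.6000) → pose (-6.4314, -0.4106, -1.7736)
step 3: θ'=-2.0236 (R=1.0000) → pose (-6.3511, -0.1745, -2.0236)
step 4: θ'=-2.0236 (straight) → pose (-5.6949, 1.1744, -2.0236)
step 5: θ'=-0.1486 (R=1.0000) → pose (-4.9437, -0.2521, -0.1486)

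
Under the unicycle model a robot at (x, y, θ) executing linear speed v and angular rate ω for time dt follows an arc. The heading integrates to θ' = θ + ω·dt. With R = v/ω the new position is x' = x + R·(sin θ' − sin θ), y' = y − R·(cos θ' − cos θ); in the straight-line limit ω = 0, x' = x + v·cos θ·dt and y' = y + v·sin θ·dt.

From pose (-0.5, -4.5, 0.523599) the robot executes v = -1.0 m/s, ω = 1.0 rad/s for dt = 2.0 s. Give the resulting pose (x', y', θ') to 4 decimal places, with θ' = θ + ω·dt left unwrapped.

θ' = 0.5236 + 1.0·2.0 = 2.5236
R = v/ω = -1.0/1.0 = -1.0000
x' = -0.5 + -1.0000·(sin 2.5236 − sin 0.5236) = -0.5794
y' = -4.5 − -1.0000·(cos 2.5236 − cos 0.5236) = -6.1811

(-0.5794, -6.1811, 2.5236)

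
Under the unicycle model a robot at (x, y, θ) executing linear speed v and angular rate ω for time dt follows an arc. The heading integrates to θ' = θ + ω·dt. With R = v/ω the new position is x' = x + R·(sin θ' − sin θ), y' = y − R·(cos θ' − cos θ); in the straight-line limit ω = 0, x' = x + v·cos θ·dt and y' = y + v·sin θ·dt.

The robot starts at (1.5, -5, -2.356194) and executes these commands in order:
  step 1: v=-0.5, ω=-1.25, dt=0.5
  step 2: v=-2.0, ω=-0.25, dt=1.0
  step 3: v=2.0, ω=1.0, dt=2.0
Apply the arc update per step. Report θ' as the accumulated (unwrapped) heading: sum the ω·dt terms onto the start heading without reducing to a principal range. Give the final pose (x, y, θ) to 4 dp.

(1.6478, -7.4756, -1.2312)

step 1: θ'=-2.9812 (R=0.4000) → pose (1.7190, -4.8880, -2.9812)
step 2: θ'=-3.2312 (R=8.0000) → pose (3.7125, -4.8174, -3.2312)
step 3: θ'=-1.2312 (R=2.0000) → pose (1.6478, -7.4756, -1.2312)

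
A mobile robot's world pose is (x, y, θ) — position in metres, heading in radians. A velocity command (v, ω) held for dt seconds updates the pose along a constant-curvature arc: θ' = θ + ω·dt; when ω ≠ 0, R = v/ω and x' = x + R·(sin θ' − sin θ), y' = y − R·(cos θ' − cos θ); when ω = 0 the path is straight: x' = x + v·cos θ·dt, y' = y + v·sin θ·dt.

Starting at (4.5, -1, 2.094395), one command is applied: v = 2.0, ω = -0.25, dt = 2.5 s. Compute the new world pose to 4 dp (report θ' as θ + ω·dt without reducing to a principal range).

θ' = 2.0944 + -0.25·2.5 = 1.4694
R = v/ω = 2.0/-0.25 = -8.0000
x' = 4.5 + -8.0000·(sin 1.4694 − sin 2.0944) = 3.4693
y' = -1 − -8.0000·(cos 1.4694 − cos 2.0944) = 3.8098

(3.4693, 3.8098, 1.4694)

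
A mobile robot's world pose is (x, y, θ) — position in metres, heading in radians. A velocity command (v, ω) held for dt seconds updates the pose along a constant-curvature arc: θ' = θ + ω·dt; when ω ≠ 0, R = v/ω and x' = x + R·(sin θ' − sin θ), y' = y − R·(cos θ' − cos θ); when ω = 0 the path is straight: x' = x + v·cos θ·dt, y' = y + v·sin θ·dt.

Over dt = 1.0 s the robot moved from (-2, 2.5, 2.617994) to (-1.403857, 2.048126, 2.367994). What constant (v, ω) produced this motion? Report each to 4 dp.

Δθ = 2.367994 − 2.617994 = -0.250000
ω = Δθ/dt = -0.250000/1.0 = -0.2500
R = Δx/(sin θ' − sin θ) = 3.0000
v = R·ω = 3.0000·-0.2500 = -0.7500

v = -0.7500, ω = -0.2500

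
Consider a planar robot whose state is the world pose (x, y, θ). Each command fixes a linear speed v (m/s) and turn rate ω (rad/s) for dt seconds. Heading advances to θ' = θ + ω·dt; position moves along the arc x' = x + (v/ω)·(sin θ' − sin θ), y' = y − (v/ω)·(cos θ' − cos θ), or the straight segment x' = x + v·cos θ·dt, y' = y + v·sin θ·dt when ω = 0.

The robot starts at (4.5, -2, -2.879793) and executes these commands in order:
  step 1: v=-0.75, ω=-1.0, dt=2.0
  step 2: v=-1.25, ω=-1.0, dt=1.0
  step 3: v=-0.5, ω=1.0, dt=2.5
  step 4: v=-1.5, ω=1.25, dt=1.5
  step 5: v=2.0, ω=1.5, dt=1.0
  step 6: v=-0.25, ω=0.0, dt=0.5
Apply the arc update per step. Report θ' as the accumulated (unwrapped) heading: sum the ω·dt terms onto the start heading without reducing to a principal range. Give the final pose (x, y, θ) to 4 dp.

step 1: θ'=-4.8798 (R=0.7500) → pose (5.4336, -2.8494, -4.8798)
step 2: θ'=-5.8798 (R=1.2500) → pose (4.6918, -3.7908, -5.8798)
step 3: θ'=-3.3798 (R=-0.5000) → pose (4.7701, -4.7366, -3.3798)
step 4: θ'=-1.5048 (R=-1.2000) → pose (6.2506, -3.4913, -1.5048)
step 5: θ'=-0.0048 (R=1.3333) → pose (7.5746, -4.7367, -0.0048)
step 6: θ'=-0.0048 (straight) → pose (7.4496, -4.7361, -0.0048)

(7.4496, -4.7361, -0.0048)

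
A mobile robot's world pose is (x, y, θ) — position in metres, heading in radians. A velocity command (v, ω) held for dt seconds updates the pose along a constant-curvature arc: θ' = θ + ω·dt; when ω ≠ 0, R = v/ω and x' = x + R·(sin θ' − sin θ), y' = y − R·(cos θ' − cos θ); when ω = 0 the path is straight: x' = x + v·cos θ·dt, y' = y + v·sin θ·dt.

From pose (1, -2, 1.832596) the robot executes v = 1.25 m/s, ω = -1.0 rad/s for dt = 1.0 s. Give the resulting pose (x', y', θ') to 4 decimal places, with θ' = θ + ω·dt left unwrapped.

(1.2828, -0.8353, 0.8326)

θ' = 1.8326 + -1.0·1.0 = 0.8326
R = v/ω = 1.25/-1.0 = -1.2500
x' = 1 + -1.2500·(sin 0.8326 − sin 1.8326) = 1.2828
y' = -2 − -1.2500·(cos 0.8326 − cos 1.8326) = -0.8353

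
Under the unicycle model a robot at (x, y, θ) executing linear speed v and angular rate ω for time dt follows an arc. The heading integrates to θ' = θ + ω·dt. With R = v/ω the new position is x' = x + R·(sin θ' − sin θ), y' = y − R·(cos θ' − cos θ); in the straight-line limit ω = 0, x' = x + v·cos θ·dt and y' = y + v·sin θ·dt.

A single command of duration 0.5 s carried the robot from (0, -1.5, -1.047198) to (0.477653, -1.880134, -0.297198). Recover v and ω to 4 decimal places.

Δθ = -0.297198 − -1.047198 = 0.750000
ω = Δθ/dt = 0.750000/0.5 = 1.5000
R = Δx/(sin θ' − sin θ) = 0.8333
v = R·ω = 0.8333·1.5000 = 1.2500

v = 1.2500, ω = 1.5000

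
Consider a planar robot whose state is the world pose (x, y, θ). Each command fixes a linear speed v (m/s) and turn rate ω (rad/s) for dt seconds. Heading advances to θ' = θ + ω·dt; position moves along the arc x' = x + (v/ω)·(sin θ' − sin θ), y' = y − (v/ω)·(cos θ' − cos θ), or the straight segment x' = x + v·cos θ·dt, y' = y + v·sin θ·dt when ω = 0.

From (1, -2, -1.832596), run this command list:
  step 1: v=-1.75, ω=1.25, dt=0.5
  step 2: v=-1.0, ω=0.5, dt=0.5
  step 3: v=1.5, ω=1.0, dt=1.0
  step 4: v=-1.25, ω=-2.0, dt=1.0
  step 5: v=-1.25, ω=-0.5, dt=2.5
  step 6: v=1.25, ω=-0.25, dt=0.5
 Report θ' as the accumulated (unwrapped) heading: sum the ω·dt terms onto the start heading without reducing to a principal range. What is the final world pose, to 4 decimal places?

(3.2682, 1.1565, -3.3326)

step 1: θ'=-1.2076 (R=-1.4000) → pose (0.9564, -1.1403, -1.2076)
step 2: θ'=-0.9576 (R=-2.0000) → pose (0.7225, -0.6998, -0.9576)
step 3: θ'=0.0424 (R=1.5000) → pose (2.0128, -1.3353, 0.0424)
step 4: θ'=-1.9576 (R=0.6250) → pose (1.4074, -0.4751, -1.9576)
step 5: θ'=-3.2076 (R=2.5000) → pose (3.8876, 1.0764, -3.2076)
step 6: θ'=-3.3326 (R=-5.0000) → pose (3.2682, 1.1565, -3.3326)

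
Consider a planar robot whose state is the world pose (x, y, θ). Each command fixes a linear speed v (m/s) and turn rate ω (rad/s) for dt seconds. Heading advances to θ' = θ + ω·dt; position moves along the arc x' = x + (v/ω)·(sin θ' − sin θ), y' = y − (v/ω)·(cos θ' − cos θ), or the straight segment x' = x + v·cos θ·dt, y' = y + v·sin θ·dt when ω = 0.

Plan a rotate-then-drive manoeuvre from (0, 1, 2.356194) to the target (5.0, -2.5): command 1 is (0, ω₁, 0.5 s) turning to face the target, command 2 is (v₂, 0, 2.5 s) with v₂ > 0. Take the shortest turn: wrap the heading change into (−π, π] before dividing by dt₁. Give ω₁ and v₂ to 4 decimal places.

heading to target = atan2(-2.5−1, 5−0) = -0.6107
Δθ = wrap(-0.6107 − 2.3562) = -2.9669; ω₁ = Δθ/dt₁ = -5.9338
distance = √((5−0)² + (-2.5−1)²) = 6.1033; v₂ = distance/dt₂ = 2.4413

ω₁ = -5.9338, v₂ = 2.4413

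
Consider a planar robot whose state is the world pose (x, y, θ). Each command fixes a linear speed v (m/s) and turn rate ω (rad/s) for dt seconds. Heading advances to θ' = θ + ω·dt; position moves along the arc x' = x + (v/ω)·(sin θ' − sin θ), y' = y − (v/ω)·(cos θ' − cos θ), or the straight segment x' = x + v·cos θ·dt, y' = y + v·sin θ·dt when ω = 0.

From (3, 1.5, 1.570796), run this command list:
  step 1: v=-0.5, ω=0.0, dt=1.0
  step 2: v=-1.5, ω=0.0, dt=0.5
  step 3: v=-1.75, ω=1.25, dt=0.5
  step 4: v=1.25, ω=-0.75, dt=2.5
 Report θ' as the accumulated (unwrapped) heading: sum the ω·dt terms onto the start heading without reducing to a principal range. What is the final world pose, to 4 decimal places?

(4.0907, 1.9877, 0.3208)

step 1: θ'=1.5708 (straight) → pose (3.0000, 1.0000, 1.5708)
step 2: θ'=1.5708 (straight) → pose (3.0000, 0.2500, 1.5708)
step 3: θ'=2.1958 (R=-1.4000) → pose (3.2647, -0.5691, 2.1958)
step 4: θ'=0.3208 (R=-1.6667) → pose (4.0907, 1.9877, 0.3208)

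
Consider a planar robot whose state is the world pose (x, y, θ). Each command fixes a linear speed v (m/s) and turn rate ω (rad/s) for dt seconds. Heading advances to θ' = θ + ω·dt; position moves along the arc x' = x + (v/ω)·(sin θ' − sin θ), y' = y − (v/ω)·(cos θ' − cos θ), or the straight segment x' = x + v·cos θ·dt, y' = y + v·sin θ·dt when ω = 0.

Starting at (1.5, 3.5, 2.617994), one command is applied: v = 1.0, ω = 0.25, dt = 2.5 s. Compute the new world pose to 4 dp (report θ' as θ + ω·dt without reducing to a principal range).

θ' = 2.6180 + 0.25·2.5 = 3.2430
R = v/ω = 1.0/0.25 = 4.0000
x' = 1.5 + 4.0000·(sin 3.2430 − sin 2.6180) = -0.9049
y' = 3.5 − 4.0000·(cos 3.2430 − cos 2.6180) = 4.0154

(-0.9049, 4.0154, 3.2430)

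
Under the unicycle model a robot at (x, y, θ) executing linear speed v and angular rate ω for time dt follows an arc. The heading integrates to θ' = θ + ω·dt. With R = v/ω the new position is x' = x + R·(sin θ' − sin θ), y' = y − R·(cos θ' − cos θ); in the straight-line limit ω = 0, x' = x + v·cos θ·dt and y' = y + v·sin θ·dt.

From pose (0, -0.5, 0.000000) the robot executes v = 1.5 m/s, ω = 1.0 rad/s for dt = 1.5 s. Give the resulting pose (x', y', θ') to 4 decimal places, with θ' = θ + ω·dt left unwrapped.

(1.4962, 0.8939, 1.5000)

θ' = 0.0000 + 1.0·1.5 = 1.5000
R = v/ω = 1.5/1.0 = 1.5000
x' = 0 + 1.5000·(sin 1.5000 − sin 0.0000) = 1.4962
y' = -0.5 − 1.5000·(cos 1.5000 − cos 0.0000) = 0.8939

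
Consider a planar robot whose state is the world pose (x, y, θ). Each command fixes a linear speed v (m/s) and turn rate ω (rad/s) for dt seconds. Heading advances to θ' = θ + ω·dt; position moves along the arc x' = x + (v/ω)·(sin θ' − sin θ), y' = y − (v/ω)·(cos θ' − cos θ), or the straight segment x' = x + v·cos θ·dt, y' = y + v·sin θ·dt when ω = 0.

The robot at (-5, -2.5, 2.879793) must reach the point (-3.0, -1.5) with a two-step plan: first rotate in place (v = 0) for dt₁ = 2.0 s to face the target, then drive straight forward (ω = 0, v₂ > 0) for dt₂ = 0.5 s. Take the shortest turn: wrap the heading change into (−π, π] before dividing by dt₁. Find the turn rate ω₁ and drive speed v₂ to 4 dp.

ω₁ = -1.2081, v₂ = 4.4721

heading to target = atan2(-1.5−-2.5, -3−-5) = 0.4636
Δθ = wrap(0.4636 − 2.8798) = -2.4161; ω₁ = Δθ/dt₁ = -1.2081
distance = √((-3−-5)² + (-1.5−-2.5)²) = 2.2361; v₂ = distance/dt₂ = 4.4721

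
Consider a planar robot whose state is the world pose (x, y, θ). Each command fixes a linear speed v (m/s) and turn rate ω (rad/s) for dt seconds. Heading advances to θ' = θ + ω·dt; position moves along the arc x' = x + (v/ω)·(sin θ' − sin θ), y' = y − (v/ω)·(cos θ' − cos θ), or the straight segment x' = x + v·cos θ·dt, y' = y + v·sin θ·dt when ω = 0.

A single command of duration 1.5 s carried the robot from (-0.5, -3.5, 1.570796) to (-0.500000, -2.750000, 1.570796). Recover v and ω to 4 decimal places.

Δθ = 1.570796 − 1.570796 = 0.000000
ω = Δθ/dt = 0.000000/1.5 = 0.0000
ω = 0 → v = (Δx·cos θ + Δy·sin θ)/dt = 0.5000

v = 0.5000, ω = 0.0000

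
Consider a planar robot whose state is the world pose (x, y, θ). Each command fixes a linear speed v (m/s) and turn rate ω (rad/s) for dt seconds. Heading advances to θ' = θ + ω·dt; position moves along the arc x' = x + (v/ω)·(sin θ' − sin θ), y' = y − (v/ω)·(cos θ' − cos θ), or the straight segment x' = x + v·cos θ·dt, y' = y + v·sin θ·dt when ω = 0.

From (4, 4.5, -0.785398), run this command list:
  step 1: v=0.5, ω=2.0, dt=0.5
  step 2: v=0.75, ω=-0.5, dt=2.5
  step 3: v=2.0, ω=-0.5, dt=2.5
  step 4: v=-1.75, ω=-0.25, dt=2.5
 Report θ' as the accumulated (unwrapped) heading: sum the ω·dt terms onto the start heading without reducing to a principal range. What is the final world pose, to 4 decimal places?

(9.1042, 1.2967, -2.9104)

step 1: θ'=0.2146 (R=0.2500) → pose (4.2300, 4.4325, 0.2146)
step 2: θ'=-1.0354 (R=-1.5000) → pose (5.8396, 3.7322, -1.0354)
step 3: θ'=-2.2854 (R=-4.0000) → pose (5.4207, -0.9298, -2.2854)
step 4: θ'=-2.9104 (R=7.0000) → pose (9.1042, 1.2967, -2.9104)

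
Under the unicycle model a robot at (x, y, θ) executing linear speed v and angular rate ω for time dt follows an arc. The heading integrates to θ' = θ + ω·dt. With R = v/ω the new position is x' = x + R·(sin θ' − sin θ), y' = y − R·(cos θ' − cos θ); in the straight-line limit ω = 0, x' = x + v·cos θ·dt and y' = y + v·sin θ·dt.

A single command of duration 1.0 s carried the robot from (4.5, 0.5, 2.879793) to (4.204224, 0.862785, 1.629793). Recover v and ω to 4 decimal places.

v = 0.5000, ω = -1.2500

Δθ = 1.629793 − 2.879793 = -1.250000
ω = Δθ/dt = -1.250000/1.0 = -1.2500
R = −Δy/(cos θ' − cos θ) = -0.4000
v = R·ω = -0.4000·-1.2500 = 0.5000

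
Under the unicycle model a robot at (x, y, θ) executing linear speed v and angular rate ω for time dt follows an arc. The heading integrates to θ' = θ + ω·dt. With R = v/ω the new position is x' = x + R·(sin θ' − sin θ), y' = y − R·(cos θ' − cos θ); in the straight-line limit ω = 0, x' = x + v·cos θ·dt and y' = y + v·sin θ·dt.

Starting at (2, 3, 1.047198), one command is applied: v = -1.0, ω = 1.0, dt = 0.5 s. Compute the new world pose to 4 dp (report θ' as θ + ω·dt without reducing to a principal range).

(1.8663, 2.5236, 1.5472)

θ' = 1.0472 + 1.0·0.5 = 1.5472
R = v/ω = -1.0/1.0 = -1.0000
x' = 2 + -1.0000·(sin 1.5472 − sin 1.0472) = 1.8663
y' = 3 − -1.0000·(cos 1.5472 − cos 1.0472) = 2.5236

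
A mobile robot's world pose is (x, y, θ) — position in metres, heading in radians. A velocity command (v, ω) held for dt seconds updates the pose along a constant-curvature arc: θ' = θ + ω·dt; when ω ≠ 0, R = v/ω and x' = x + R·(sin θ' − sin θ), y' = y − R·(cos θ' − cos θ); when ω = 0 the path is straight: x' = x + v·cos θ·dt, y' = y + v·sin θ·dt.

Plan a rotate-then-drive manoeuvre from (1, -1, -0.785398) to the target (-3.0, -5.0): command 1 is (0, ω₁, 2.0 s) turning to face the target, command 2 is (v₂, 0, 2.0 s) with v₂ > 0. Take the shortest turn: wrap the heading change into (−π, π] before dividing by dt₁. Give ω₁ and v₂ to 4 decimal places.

heading to target = atan2(-5−-1, -3−1) = -2.3562
Δθ = wrap(-2.3562 − -0.7854) = -1.5708; ω₁ = Δθ/dt₁ = -0.7854
distance = √((-3−1)² + (-5−-1)²) = 5.6569; v₂ = distance/dt₂ = 2.8284

ω₁ = -0.7854, v₂ = 2.8284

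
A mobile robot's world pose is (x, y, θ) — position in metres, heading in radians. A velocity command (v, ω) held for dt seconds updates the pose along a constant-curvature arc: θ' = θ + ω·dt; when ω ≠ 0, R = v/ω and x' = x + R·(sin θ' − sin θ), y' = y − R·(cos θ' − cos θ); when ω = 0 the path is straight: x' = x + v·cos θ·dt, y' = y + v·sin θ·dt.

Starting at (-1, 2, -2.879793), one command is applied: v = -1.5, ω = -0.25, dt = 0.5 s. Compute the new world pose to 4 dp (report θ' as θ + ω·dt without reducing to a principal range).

θ' = -2.8798 + -0.25·0.5 = -3.0048
R = v/ω = -1.5/-0.25 = 6.0000
x' = -1 + 6.0000·(sin -3.0048 − sin -2.8798) = -0.2653
y' = 2 − 6.0000·(cos -3.0048 − cos -2.8798) = 2.1484

(-0.2653, 2.1484, -3.0048)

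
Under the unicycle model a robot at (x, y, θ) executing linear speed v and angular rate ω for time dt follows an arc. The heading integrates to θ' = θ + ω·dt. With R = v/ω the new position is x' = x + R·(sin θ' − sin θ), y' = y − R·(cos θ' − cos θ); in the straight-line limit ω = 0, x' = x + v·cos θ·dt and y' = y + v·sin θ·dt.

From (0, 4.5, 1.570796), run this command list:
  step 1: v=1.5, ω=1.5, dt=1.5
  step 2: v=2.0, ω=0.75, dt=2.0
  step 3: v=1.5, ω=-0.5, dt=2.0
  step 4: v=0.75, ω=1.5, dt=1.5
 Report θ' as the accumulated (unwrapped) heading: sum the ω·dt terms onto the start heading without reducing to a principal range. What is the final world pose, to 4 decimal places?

(-1.2260, -1.8509, 6.5708)

step 1: θ'=3.8208 (R=1.0000) → pose (-1.6282, 5.2781, 3.8208)
step 2: θ'=5.3208 (R=2.6667) → pose (-2.1412, 1.6790, 5.3208)
step 3: θ'=4.3208 (R=-3.0000) → pose (-1.8300, -1.1806, 4.3208)
step 4: θ'=6.5708 (R=0.5000) → pose (-1.2260, -1.8509, 6.5708)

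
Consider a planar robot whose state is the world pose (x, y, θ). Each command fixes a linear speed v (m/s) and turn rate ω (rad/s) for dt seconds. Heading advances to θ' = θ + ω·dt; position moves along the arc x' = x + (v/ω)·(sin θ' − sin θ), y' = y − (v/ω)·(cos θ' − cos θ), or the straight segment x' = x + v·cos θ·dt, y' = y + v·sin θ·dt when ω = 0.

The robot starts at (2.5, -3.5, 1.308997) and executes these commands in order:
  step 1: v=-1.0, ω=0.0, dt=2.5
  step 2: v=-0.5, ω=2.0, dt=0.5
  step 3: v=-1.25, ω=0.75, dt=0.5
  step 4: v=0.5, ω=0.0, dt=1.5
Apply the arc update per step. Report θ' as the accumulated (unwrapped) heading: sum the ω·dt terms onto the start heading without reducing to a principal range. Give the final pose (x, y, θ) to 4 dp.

step 1: θ'=1.3090 (straight) → pose (1.8530, -5.9148, 1.3090)
step 2: θ'=2.3090 (R=-0.2500) → pose (1.9095, -6.1478, 2.3090)
step 3: θ'=2.6840 (R=-1.6667) → pose (2.4060, -6.5214, 2.6840)
step 4: θ'=2.6840 (straight) → pose (1.7332, -6.1900, 2.6840)

(1.7332, -6.1900, 2.6840)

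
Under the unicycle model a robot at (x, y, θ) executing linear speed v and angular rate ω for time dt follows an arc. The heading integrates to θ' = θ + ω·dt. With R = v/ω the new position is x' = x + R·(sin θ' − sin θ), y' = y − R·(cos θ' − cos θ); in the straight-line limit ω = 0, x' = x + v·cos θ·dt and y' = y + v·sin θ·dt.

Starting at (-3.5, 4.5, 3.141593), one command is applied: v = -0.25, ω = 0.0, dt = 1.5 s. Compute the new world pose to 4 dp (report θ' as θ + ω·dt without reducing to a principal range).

(-3.1250, 4.5000, 3.1416)

θ' = 3.1416 + 0.0·1.5 = 3.1416
ω = 0 → straight: x' = -3.5 + -0.25·cos(3.1416)·1.5 = -3.1250
y' = 4.5 + -0.25·sin(3.1416)·1.5 = 4.5000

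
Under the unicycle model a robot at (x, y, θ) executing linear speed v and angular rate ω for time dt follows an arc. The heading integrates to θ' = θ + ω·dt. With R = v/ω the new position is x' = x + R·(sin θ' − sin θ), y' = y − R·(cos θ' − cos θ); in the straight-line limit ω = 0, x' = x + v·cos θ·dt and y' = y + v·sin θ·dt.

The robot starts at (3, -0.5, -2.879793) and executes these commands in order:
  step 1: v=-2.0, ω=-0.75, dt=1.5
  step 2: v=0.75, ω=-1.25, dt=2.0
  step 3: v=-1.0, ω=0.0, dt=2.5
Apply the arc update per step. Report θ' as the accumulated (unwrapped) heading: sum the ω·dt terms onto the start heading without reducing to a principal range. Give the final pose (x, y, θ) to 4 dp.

(3.8656, 0.1824, -6.5048)

step 1: θ'=-4.0048 (R=2.6667) → pose (5.7167, -1.3424, -4.0048)
step 2: θ'=-6.5048 (R=-0.6000) → pose (6.3045, -0.3671, -6.5048)
step 3: θ'=-6.5048 (straight) → pose (3.8656, 0.1824, -6.5048)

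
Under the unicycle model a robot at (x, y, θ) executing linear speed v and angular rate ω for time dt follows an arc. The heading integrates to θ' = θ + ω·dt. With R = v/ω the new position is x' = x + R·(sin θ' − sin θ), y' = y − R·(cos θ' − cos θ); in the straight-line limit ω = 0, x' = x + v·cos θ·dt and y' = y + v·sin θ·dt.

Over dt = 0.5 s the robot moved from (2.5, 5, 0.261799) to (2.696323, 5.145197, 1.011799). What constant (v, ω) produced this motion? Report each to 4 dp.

Δθ = 1.011799 − 0.261799 = 0.750000
ω = Δθ/dt = 0.750000/0.5 = 1.5000
R = Δx/(sin θ' − sin θ) = 0.3333
v = R·ω = 0.3333·1.5000 = 0.5000

v = 0.5000, ω = 1.5000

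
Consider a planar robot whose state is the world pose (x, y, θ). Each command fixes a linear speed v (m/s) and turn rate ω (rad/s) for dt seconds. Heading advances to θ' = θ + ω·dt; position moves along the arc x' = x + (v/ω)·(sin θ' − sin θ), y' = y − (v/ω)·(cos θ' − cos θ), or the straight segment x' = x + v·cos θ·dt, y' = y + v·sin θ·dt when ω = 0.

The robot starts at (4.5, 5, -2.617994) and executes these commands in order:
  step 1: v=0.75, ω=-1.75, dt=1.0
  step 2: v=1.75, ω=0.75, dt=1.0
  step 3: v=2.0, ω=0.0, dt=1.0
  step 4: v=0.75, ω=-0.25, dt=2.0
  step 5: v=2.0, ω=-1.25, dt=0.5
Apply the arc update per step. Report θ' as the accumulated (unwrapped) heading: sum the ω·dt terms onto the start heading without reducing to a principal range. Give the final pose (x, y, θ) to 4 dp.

step 1: θ'=-4.3680 (R=-0.4286) → pose (3.8823, 5.2265, -4.3680)
step 2: θ'=-3.6180 (R=2.3333) → pose (2.7560, 6.5122, -3.6180)
step 3: θ'=-3.6180 (straight) → pose (0.9787, 7.4293, -3.6180)
step 4: θ'=-4.1180 (R=-3.0000) → pose (-0.1310, 8.4153, -4.1180)
step 5: θ'=-4.7430 (R=-1.6000) → pose (-0.4047, 9.3602, -4.7430)

(-0.4047, 9.3602, -4.7430)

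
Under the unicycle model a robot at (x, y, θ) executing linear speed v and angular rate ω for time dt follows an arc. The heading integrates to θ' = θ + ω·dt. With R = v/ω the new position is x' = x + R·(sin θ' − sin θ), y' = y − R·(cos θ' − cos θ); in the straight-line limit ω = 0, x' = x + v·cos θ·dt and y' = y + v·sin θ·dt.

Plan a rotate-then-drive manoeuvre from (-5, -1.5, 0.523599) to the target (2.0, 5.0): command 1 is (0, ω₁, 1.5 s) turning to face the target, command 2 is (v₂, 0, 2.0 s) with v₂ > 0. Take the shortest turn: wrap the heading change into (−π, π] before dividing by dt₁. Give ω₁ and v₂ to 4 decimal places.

ω₁ = 0.1499, v₂ = 4.7762

heading to target = atan2(5−-1.5, 2−-5) = 0.7484
Δθ = wrap(0.7484 − 0.5236) = 0.2248; ω₁ = Δθ/dt₁ = 0.1499
distance = √((2−-5)² + (5−-1.5)²) = 9.5525; v₂ = distance/dt₂ = 4.7762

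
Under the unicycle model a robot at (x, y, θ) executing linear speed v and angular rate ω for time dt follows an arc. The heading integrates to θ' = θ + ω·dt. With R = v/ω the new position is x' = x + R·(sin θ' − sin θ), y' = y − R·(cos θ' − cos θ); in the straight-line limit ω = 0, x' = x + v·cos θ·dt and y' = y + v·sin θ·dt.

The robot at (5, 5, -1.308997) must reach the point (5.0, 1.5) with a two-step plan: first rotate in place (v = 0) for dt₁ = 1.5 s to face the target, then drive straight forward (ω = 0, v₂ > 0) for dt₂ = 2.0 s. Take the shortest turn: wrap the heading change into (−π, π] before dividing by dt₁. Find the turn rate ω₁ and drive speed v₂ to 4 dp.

heading to target = atan2(1.5−5, 5−5) = -1.5708
Δθ = wrap(-1.5708 − -1.3090) = -0.2618; ω₁ = Δθ/dt₁ = -0.1745
distance = √((5−5)² + (1.5−5)²) = 3.5000; v₂ = distance/dt₂ = 1.7500

ω₁ = -0.1745, v₂ = 1.7500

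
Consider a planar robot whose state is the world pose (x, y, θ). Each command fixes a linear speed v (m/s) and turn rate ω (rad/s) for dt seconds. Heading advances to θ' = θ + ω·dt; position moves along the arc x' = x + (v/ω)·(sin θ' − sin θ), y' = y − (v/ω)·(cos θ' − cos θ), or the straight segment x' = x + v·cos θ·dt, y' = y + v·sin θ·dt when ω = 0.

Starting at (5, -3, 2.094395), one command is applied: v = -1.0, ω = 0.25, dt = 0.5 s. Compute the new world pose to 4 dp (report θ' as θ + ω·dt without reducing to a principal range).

θ' = 2.0944 + 0.25·0.5 = 2.2194
R = v/ω = -1.0/0.25 = -4.0000
x' = 5 + -4.0000·(sin 2.2194 − sin 2.0944) = 5.2764
y' = -3 − -4.0000·(cos 2.2194 − cos 2.0944) = -3.4163

(5.2764, -3.4163, 2.2194)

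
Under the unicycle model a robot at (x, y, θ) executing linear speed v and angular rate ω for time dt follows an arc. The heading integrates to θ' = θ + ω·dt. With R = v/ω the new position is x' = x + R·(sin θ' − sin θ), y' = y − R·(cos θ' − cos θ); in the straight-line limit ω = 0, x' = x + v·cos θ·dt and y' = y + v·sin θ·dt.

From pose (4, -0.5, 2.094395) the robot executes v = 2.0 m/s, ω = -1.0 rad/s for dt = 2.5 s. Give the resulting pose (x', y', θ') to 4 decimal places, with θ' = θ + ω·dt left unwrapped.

(6.5212, 2.3377, -0.4056)

θ' = 2.0944 + -1.0·2.5 = -0.4056
R = v/ω = 2.0/-1.0 = -2.0000
x' = 4 + -2.0000·(sin -0.4056 − sin 2.0944) = 6.5212
y' = -0.5 − -2.0000·(cos -0.4056 − cos 2.0944) = 2.3377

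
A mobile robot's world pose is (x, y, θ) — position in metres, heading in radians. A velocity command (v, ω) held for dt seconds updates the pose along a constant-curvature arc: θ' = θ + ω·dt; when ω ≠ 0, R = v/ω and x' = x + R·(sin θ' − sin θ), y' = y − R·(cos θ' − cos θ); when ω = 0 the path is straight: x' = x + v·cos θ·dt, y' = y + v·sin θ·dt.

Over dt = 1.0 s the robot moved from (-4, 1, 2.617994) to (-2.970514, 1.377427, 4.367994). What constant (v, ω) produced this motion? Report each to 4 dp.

Δθ = 4.367994 − 2.617994 = 1.750000
ω = Δθ/dt = 1.750000/1.0 = 1.7500
R = Δx/(sin θ' − sin θ) = -0.7143
v = R·ω = -0.7143·1.7500 = -1.2500

v = -1.2500, ω = 1.7500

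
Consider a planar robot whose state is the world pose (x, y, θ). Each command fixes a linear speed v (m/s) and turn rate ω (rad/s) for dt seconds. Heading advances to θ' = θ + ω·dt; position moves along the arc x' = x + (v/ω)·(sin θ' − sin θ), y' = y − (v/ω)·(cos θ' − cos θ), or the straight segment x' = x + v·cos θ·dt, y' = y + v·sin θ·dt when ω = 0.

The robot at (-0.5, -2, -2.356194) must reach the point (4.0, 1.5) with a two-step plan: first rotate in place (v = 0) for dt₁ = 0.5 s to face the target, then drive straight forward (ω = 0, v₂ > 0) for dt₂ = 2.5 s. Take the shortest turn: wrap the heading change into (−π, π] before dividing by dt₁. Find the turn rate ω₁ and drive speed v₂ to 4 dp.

ω₁ = 6.0345, v₂ = 2.2804

heading to target = atan2(1.5−-2, 4−-0.5) = 0.6610
Δθ = wrap(0.6610 − -2.3562) = 3.0172; ω₁ = Δθ/dt₁ = 6.0345
distance = √((4−-0.5)² + (1.5−-2)²) = 5.7009; v₂ = distance/dt₂ = 2.2804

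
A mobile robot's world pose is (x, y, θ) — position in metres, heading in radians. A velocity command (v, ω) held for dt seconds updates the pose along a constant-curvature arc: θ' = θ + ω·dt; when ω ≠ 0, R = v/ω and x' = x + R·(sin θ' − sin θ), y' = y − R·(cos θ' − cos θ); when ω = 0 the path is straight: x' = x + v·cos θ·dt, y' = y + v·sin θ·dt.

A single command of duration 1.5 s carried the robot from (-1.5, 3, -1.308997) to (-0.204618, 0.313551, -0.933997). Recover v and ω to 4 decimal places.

v = 2.0000, ω = 0.2500

Δθ = -0.933997 − -1.308997 = 0.375000
ω = Δθ/dt = 0.375000/1.5 = 0.2500
R = −Δy/(cos θ' − cos θ) = 8.0000
v = R·ω = 8.0000·0.2500 = 2.0000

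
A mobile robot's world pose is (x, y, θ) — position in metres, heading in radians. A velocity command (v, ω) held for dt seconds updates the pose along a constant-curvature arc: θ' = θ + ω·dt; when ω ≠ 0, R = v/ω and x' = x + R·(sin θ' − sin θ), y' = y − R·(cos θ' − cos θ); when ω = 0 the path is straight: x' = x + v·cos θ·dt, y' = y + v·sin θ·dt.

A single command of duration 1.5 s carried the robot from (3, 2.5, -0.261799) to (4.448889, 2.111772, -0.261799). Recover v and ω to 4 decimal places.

v = 1.0000, ω = 0.0000

Δθ = -0.261799 − -0.261799 = 0.000000
ω = Δθ/dt = 0.000000/1.5 = 0.0000
ω = 0 → v = (Δx·cos θ + Δy·sin θ)/dt = 1.0000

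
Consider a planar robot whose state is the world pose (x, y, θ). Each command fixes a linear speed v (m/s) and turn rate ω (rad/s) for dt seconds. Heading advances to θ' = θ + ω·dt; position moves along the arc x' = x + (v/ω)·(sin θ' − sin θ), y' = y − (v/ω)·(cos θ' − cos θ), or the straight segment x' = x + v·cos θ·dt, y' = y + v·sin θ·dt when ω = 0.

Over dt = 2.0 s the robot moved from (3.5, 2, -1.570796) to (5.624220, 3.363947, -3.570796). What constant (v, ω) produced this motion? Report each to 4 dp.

Δθ = -3.570796 − -1.570796 = -2.000000
ω = Δθ/dt = -2.000000/2.0 = -1.0000
R = Δx/(sin θ' − sin θ) = 1.5000
v = R·ω = 1.5000·-1.0000 = -1.5000

v = -1.5000, ω = -1.0000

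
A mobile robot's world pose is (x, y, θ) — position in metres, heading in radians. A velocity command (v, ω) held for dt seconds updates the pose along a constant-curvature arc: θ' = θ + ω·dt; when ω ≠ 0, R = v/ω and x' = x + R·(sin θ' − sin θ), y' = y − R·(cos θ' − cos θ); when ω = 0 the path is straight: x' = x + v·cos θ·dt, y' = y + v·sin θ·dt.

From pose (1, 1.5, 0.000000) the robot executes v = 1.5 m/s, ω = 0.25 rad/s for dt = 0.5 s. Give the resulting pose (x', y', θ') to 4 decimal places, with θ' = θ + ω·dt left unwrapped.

(1.7480, 1.5468, 0.1250)

θ' = 0.0000 + 0.25·0.5 = 0.1250
R = v/ω = 1.5/0.25 = 6.0000
x' = 1 + 6.0000·(sin 0.1250 − sin 0.0000) = 1.7480
y' = 1.5 − 6.0000·(cos 0.1250 − cos 0.0000) = 1.5468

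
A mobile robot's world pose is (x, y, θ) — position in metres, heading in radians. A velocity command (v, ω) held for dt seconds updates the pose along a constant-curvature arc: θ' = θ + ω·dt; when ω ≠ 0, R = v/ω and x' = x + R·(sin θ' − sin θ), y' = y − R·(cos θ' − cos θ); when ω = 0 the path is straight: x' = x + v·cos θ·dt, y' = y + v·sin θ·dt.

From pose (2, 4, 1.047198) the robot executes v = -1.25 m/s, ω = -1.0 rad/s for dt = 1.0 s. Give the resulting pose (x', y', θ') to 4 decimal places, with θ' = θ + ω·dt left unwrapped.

θ' = 1.0472 + -1.0·1.0 = 0.0472
R = v/ω = -1.25/-1.0 = 1.2500
x' = 2 + 1.2500·(sin 0.0472 − sin 1.0472) = 0.9764
y' = 4 − 1.2500·(cos 0.0472 − cos 1.0472) = 3.3764

(0.9764, 3.3764, 0.0472)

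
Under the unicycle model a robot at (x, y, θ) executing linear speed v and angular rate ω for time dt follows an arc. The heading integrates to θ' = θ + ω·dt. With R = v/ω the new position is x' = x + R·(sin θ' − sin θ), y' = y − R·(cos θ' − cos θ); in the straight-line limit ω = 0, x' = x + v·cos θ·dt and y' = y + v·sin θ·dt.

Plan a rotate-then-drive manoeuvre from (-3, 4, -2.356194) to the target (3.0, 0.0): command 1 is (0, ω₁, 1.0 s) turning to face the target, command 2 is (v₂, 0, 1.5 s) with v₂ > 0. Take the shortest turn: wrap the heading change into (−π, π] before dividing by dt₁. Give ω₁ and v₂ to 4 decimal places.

heading to target = atan2(0−4, 3−-3) = -0.5880
Δθ = wrap(-0.5880 − -2.3562) = 1.7682; ω₁ = Δθ/dt₁ = 1.7682
distance = √((3−-3)² + (0−4)²) = 7.2111; v₂ = distance/dt₂ = 4.8074

ω₁ = 1.7682, v₂ = 4.8074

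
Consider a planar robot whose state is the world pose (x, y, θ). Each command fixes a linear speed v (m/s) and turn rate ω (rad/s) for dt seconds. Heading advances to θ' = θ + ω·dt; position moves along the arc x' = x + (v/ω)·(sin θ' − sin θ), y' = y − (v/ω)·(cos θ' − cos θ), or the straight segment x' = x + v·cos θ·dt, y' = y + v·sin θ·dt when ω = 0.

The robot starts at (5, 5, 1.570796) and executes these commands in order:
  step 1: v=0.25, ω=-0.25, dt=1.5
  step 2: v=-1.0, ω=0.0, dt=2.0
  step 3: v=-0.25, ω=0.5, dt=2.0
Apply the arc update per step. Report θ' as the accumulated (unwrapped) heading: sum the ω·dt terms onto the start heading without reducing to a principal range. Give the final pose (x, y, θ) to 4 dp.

step 1: θ'=1.1958 (R=-1.0000) → pose (5.0695, 5.3663, 1.1958)
step 2: θ'=1.1958 (straight) → pose (4.3369, 3.5053, 1.1958)
step 3: θ'=2.1958 (R=-0.5000) → pose (4.3967, 3.0296, 2.1958)

(4.3967, 3.0296, 2.1958)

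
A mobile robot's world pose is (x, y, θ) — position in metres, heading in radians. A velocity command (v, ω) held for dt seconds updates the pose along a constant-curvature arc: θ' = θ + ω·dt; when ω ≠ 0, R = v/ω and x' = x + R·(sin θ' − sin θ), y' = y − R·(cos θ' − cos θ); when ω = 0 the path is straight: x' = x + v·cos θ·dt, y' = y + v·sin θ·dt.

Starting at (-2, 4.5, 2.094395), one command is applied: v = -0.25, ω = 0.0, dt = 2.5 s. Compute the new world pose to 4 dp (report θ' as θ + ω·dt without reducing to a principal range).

(-1.6875, 3.9587, 2.0944)

θ' = 2.0944 + 0.0·2.5 = 2.0944
ω = 0 → straight: x' = -2 + -0.25·cos(2.0944)·2.5 = -1.6875
y' = 4.5 + -0.25·sin(2.0944)·2.5 = 3.9587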